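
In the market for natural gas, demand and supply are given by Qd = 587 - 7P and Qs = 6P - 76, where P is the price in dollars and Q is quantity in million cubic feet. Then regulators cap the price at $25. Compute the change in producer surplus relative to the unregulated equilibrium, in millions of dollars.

Equilibrium: 587 - 7P = 6P - 76, so 663 = 13P and P* = 51, Q* = 230.
The ceiling of 25 is below the equilibrium price 51, so it binds.
At P = 25: Qd = 587 - 7·25 = 412 and Qs = 6·25 - 76 = 74.
Producer surplus without the control is ½ · (51 - 38/3) · 230 = 13225/3.
With the ceiling, producers sell 74 units at 25, so PS = ½ · (25 - 38/3) · 74 = 1369/3.
Change in producer surplus = 1369/3 - 13225/3 = -3952.

-3952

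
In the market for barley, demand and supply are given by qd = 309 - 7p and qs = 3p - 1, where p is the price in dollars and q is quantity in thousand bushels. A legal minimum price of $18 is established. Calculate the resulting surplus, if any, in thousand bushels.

Setting quantity demanded equal to quantity supplied, 309 - 7p = 3p - 1, gives p* = 31 and q* = 92.
Since 18 is below p* = 31, the floor does not bind and the free-market outcome prevails.
Since the control does not bind, there is no surplus.

0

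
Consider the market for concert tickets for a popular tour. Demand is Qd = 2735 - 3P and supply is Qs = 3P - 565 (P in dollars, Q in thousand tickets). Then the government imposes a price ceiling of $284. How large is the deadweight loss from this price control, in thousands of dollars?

In a free market, 2735 - 3P = 3P - 565 gives the equilibrium P* = 550, Q* = 1085.
The ceiling of 284 is below the equilibrium price 550, so it binds.
At P = 284: Qd = 2735 - 3·284 = 1883 and Qs = 3·284 - 565 = 287.
Quantity traded falls to 287. At Q = 287 the demand price is (2735 - 287)/3 = 816 and the supply price is (565 + 287)/3 = 284.
Deadweight loss = ½ · (816 - 284) · (1085 - 287) = ½ · 532 · 798 = 212268.

212268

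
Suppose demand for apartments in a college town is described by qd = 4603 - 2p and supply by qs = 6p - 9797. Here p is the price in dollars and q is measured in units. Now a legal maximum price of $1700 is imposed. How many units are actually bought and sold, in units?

Without the control the market clears where 4603 - 2p = 6p - 9797, i.e. p* = 1800 and q* = 1003.
Since 1700 < 1800, the ceiling is binding.
At p = 1700: qd = 4603 - 2·1700 = 1203 and qs = 6·1700 - 9797 = 403.
The quantity actually transacted is the short side, supply: 403.

403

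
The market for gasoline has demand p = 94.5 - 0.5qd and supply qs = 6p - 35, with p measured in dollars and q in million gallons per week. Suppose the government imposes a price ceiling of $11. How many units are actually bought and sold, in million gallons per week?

Rearranging demand gives qd = 189 - 2p. Equilibrium: 189 - 2p = 6p - 35, so 224 = 8p and p* = 28, q* = 133.
Because the ceiling (11) lies below the market-clearing price, it is binding.
At p = 11: qd = 189 - 2·11 = 167 and qs = 6·11 - 35 = 31.
The quantity actually transacted is the short side, supply: 31.

31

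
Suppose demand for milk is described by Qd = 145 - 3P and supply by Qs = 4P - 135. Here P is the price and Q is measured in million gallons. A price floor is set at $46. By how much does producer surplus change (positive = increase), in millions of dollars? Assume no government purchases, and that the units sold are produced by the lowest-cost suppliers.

1.5

Equilibrium: 145 - 3P = 4P - 135, so 280 = 7P and P* = 40, Q* = 25.
Since 46 > 40, the floor is binding.
At P = 46: Qd = 145 - 3·46 = 7 and Qs = 4·46 - 135 = 49.
Producer surplus without the control is ½ · (40 - 33.75) · 25 = 78.125.
With the floor, 7 units are sold at 46. The supply price at Q = 7 is 35.5, so PS = ½ · [(46 - 33.75) + (46 - 35.5)] · 7 = 79.625.
Change in producer surplus = 79.625 - 78.125 = 1.5.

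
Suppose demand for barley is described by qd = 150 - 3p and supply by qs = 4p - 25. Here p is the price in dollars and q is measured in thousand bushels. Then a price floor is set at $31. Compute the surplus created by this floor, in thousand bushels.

In a free market, 150 - 3p = 4p - 25 gives the equilibrium p* = 25, q* = 75.
The floor of 31 is above the equilibrium price 25, so it binds.
At p = 31: qd = 150 - 3·31 = 57 and qs = 4·31 - 25 = 99.
Surplus = qs - qd = 99 - 57 = 42.

42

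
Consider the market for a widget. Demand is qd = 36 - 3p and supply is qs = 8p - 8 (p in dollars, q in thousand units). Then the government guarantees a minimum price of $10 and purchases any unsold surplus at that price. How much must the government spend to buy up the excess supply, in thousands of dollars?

660

Equilibrium: 36 - 3p = 8p - 8, so 44 = 11p and p* = 4, q* = 24.
Because the floor (10) lies above the market-clearing price, it is binding.
At p = 10: qd = 36 - 3·10 = 6 and qs = 8·10 - 8 = 72.
Surplus = qs - qd = 66.
Government expenditure = surplus × support price = 66 × 10 = 660.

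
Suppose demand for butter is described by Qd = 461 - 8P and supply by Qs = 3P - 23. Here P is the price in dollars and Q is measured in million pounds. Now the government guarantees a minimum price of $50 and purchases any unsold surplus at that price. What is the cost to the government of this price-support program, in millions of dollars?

Without the control the market clears where 461 - 8P = 3P - 23, i.e. P* = 44 and Q* = 109.
Since 50 > 44, the floor is binding.
At P = 50: Qd = 461 - 8·50 = 61 and Qs = 3·50 - 23 = 127.
Surplus = Qs - Qd = 66.
Government expenditure = surplus × support price = 66 × 50 = 3300.

3300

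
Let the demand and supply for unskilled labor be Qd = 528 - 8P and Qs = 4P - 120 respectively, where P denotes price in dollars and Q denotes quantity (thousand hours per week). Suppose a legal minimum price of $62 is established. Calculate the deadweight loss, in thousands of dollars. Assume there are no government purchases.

768

In a free market, 528 - 8P = 4P - 120 gives the equilibrium P* = 54, Q* = 96.
Since 62 > 54, the floor is binding.
At P = 62: Qd = 528 - 8·62 = 32 and Qs = 4·62 - 120 = 128.
Quantity traded falls to 32. At Q = 32 the demand price is (528 - 32)/8 = 62 and the supply price is (120 + 32)/4 = 38.
Deadweight loss = ½ · (62 - 38) · (96 - 32) = ½ · 24 · 64 = 768.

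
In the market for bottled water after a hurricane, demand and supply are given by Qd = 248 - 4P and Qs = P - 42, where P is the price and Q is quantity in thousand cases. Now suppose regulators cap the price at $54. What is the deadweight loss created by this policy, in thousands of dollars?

Without the control the market clears where 248 - 4P = P - 42, i.e. P* = 58 and Q* = 16.
Since 54 < 58, the ceiling is binding.
At P = 54: Qd = 248 - 4·54 = 32 and Qs = 54 - 42 = 12.
Quantity traded falls to 12. At Q = 12 the demand price is (248 - 12)/4 = 59 and the supply price is 42 + 12 = 54.
Deadweight loss = ½ · (59 - 54) · (16 - 12) = ½ · 5 · 4 = 10.

10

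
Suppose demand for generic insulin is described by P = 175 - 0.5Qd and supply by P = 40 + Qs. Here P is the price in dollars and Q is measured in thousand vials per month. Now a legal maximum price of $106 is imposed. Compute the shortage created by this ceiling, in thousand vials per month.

72

Rearranging demand gives Qd = 350 - 2P; rearranging supply gives Qs = P - 40. Equilibrium: 350 - 2P = P - 40, so 390 = 3P and P* = 130, Q* = 90.
Since 106 < 130, the ceiling is binding.
At P = 106: Qd = 350 - 2·106 = 138 and Qs = 106 - 40 = 66.
Shortage = Qd - Qs = 138 - 66 = 72.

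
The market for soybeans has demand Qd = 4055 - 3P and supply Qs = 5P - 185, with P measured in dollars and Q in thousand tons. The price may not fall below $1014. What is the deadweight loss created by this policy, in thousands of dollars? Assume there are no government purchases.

Equilibrium: 4055 - 3P = 5P - 185, so 4240 = 8P and P* = 530, Q* = 2465.
Because the floor (1014) lies above the market-clearing price, it is binding.
At P = 1014: Qd = 4055 - 3·1014 = 1013 and Qs = 5·1014 - 185 = 4885.
Quantity traded falls to 1013. At Q = 1013 the demand price is (4055 - 1013)/3 = 1014 and the supply price is (185 + 1013)/5 = 239.6.
Deadweight loss = ½ · (1014 - 239.6) · (2465 - 1013) = ½ · 774.4 · 1452 = 562214.4.

562214.4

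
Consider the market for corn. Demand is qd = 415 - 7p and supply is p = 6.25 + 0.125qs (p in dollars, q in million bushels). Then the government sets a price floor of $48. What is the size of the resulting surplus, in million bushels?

Rearranging supply gives qs = 8p - 50. Equilibrium: 415 - 7p = 8p - 50, so 465 = 15p and p* = 31, q* = 198.
Because the floor (48) lies above the market-clearing price, it is binding.
At p = 48: qd = 415 - 7·48 = 79 and qs = 8·48 - 50 = 334.
Surplus = qs - qd = 334 - 79 = 255.

255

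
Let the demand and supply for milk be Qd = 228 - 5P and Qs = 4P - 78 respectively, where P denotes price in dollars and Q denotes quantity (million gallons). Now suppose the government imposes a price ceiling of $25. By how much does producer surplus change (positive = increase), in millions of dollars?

-360

In a free market, 228 - 5P = 4P - 78 gives the equilibrium P* = 34, Q* = 58.
The ceiling of 25 is below the equilibrium price 34, so it binds.
At P = 25: Qd = 228 - 5·25 = 103 and Qs = 4·25 - 78 = 22.
Producer surplus without the control is ½ · (34 - 19.5) · 58 = 420.5.
With the ceiling, producers sell 22 units at 25, so PS = ½ · (25 - 19.5) · 22 = 60.5.
Change in producer surplus = 60.5 - 420.5 = -360.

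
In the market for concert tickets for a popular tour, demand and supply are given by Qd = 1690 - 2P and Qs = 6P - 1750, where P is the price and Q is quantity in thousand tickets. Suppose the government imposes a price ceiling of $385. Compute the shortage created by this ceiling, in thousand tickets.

360

In a free market, 1690 - 2P = 6P - 1750 gives the equilibrium P* = 430, Q* = 830.
The ceiling of 385 is below the equilibrium price 430, so it binds.
At P = 385: Qd = 1690 - 2·385 = 920 and Qs = 6·385 - 1750 = 560.
Shortage = Qd - Qs = 920 - 560 = 360.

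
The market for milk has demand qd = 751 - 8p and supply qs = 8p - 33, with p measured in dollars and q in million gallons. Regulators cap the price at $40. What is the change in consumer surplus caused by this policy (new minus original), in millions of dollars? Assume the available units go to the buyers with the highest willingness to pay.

2259

Setting quantity demanded equal to quantity supplied, 751 - 8p = 8p - 33, gives p* = 49 and q* = 359.
Since 40 < 49, the ceiling is binding.
At p = 40: qd = 751 - 8·40 = 431 and qs = 8·40 - 33 = 287.
Consumer surplus without the control is ½ · (93.875 - 49) · 359 = 8055.0625.
With the ceiling, 287 units are sold at 40 (assume they go to the highest-value buyers). The demand price at q = 287 is 58, so CS = ½ · [(93.875 - 40) + (58 - 40)] · 287 = 10314.0625.
Change in consumer surplus = 10314.0625 - 8055.0625 = 2259.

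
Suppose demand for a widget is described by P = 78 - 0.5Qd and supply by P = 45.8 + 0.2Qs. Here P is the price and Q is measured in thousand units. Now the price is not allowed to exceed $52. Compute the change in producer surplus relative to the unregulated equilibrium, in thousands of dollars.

Rearranging demand gives Qd = 156 - 2P; rearranging supply gives Qs = 5P - 229. Setting quantity demanded equal to quantity supplied, 156 - 2P = 5P - 229, gives P* = 55 and Q* = 46.
Since 52 < 55, the ceiling is binding.
At P = 52: Qd = 156 - 2·52 = 52 and Qs = 5·52 - 229 = 31.
Producer surplus without the control is ½ · (55 - 45.8) · 46 = 211.6.
With the ceiling, producers sell 31 units at 52, so PS = ½ · (52 - 45.8) · 31 = 96.1.
Change in producer surplus = 96.1 - 211.6 = -115.5.

-115.5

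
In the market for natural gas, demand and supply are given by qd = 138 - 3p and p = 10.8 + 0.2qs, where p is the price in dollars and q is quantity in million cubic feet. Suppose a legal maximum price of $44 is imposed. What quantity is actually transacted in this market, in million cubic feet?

66

Rearranging supply gives qs = 5p - 54. In a free market, 138 - 3p = 5p - 54 gives the equilibrium p* = 24, q* = 66.
The ceiling of 44 is above the equilibrium price 24, so it is not binding; the market clears at p* = 24, q* = 66.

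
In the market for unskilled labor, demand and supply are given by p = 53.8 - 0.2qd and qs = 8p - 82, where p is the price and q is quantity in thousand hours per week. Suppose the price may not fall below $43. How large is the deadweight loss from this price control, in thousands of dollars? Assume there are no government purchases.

1040

Rearranging demand gives qd = 269 - 5p. Without the control the market clears where 269 - 5p = 8p - 82, i.e. p* = 27 and q* = 134.
The floor of 43 is above the equilibrium price 27, so it binds.
At p = 43: qd = 269 - 5·43 = 54 and qs = 8·43 - 82 = 262.
Quantity traded falls to 54. At q = 54 the demand price is (269 - 54)/5 = 43 and the supply price is (82 + 54)/8 = 17.
Deadweight loss = ½ · (43 - 17) · (134 - 54) = ½ · 26 · 80 = 1040.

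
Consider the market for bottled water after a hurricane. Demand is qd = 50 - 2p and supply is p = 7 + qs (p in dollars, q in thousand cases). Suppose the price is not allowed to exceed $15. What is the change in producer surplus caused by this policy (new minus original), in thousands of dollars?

Rearranging supply gives qs = p - 7. Without the control the market clears where 50 - 2p = p - 7, i.e. p* = 19 and q* = 12.
Because the ceiling (15) lies below the market-clearing price, it is binding.
At p = 15: qd = 50 - 2·15 = 20 and qs = 15 - 7 = 8.
Producer surplus without the control is ½ · (19 - 7) · 12 = 72.
With the ceiling, producers sell 8 units at 15, so PS = ½ · (15 - 7) · 8 = 32.
Change in producer surplus = 32 - 72 = -40.

-40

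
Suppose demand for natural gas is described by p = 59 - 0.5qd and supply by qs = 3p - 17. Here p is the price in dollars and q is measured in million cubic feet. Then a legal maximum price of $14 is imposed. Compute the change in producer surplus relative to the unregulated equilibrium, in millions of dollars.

Rearranging demand gives qd = 118 - 2p. In a free market, 118 - 2p = 3p - 17 gives the equilibrium p* = 27, q* = 64.
Because the ceiling (14) lies below the market-clearing price, it is binding.
At p = 14: qd = 118 - 2·14 = 90 and qs = 3·14 - 17 = 25.
Producer surplus without the control is ½ · (27 - 17/3) · 64 = 2048/3.
With the ceiling, producers sell 25 units at 14, so PS = ½ · (14 - 17/3) · 25 = 625/6.
Change in producer surplus = 625/6 - 2048/3 = -578.5.

-578.5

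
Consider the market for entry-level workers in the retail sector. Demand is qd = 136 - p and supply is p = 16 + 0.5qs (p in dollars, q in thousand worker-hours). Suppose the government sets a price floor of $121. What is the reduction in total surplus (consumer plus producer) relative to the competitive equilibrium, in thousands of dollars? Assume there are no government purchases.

3168.75

Rearranging supply gives qs = 2p - 32. Without the control the market clears where 136 - p = 2p - 32, i.e. p* = 56 and q* = 80.
The floor of 121 is above the equilibrium price 56, so it binds.
At p = 121: qd = 136 - 121 = 15 and qs = 2·121 - 32 = 210.
Quantity traded falls to 15. At q = 15 the demand price is 136 - 15 = 121 and the supply price is (32 + 15)/2 = 23.5.
Deadweight loss = ½ · (121 - 23.5) · (80 - 15) = ½ · 97.5 · 65 = 3168.75.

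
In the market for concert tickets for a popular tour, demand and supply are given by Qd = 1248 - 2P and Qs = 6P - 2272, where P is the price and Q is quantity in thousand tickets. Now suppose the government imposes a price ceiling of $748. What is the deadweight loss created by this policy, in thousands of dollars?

0

Equilibrium: 1248 - 2P = 6P - 2272, so 3520 = 8P and P* = 440, Q* = 368.
Since 748 is above P* = 440, the ceiling does not bind and the free-market outcome prevails.
Since the control does not bind, no trades are prevented and deadweight loss is zero.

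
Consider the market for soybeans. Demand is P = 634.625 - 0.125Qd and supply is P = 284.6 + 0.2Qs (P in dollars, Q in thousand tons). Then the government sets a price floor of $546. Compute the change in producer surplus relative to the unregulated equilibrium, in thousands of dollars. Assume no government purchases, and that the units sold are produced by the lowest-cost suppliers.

Rearranging demand gives Qd = 5077 - 8P; rearranging supply gives Qs = 5P - 1423. In a free market, 5077 - 8P = 5P - 1423 gives the equilibrium P* = 500, Q* = 1077.
The floor of 546 is above the equilibrium price 500, so it binds.
At P = 546: Qd = 5077 - 8·546 = 709 and Qs = 5·546 - 1423 = 1307.
Producer surplus without the control is ½ · (500 - 284.6) · 1077 = 115992.9.
With the floor, 709 units are sold at 546. The supply price at Q = 709 is 426.4, so PS = ½ · [(546 - 284.6) + (546 - 426.4)] · 709 = 135064.5.
Change in producer surplus = 135064.5 - 115992.9 = 19071.6.

19071.6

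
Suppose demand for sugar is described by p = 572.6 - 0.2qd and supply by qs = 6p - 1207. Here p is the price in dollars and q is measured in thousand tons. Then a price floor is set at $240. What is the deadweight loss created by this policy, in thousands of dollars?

0

Rearranging demand gives qd = 2863 - 5p. In a free market, 2863 - 5p = 6p - 1207 gives the equilibrium p* = 370, q* = 1013.
The floor of 240 is below the equilibrium price 370, so it is not binding; the market clears at p* = 370, q* = 1013.
Since the control does not bind, no trades are prevented and deadweight loss is zero.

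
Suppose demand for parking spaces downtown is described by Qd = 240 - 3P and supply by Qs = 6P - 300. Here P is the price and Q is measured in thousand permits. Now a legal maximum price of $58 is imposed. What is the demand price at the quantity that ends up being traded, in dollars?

Setting quantity demanded equal to quantity supplied, 240 - 3P = 6P - 300, gives P* = 60 and Q* = 60.
Since 58 < 60, the ceiling is binding.
At P = 58: Qd = 240 - 3·58 = 66 and Qs = 6·58 - 300 = 48.
Only 48 units reach the market. On the demand curve, the marginal buyer's willingness to pay at Q = 48 is (240 - 48)/3 = 64.

64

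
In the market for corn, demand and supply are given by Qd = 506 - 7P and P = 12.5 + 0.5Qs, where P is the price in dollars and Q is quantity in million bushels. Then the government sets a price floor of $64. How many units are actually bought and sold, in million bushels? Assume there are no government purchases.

Rearranging supply gives Qs = 2P - 25. Setting quantity demanded equal to quantity supplied, 506 - 7P = 2P - 25, gives P* = 59 and Q* = 93.
The floor of 64 is above the equilibrium price 59, so it binds.
At P = 64: Qd = 506 - 7·64 = 58 and Qs = 2·64 - 25 = 103.
The quantity actually transacted is the short side, demand: 58.

58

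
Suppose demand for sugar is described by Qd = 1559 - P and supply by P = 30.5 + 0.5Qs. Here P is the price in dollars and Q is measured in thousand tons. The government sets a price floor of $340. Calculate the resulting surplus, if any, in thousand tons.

0

Rearranging supply gives Qs = 2P - 61. Setting quantity demanded equal to quantity supplied, 1559 - P = 2P - 61, gives P* = 540 and Q* = 1019.
The floor of 340 is below the equilibrium price 540, so it is not binding; the market clears at P* = 540, Q* = 1019.
Since the control does not bind, there is no surplus.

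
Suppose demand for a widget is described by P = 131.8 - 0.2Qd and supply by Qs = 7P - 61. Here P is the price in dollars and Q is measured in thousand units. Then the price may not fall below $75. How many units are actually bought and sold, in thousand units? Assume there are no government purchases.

Rearranging demand gives Qd = 659 - 5P. Without the control the market clears where 659 - 5P = 7P - 61, i.e. P* = 60 and Q* = 359.
Since 75 > 60, the floor is binding.
At P = 75: Qd = 659 - 5·75 = 284 and Qs = 7·75 - 61 = 464.
The quantity actually transacted is the short side, demand: 284.

284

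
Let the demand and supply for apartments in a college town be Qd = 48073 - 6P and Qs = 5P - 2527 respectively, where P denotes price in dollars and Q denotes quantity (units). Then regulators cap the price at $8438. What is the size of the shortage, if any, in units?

0

Setting quantity demanded equal to quantity supplied, 48073 - 6P = 5P - 2527, gives P* = 4600 and Q* = 20473.
Since 8438 is above P* = 4600, the ceiling does not bind and the free-market outcome prevails.
Since the control does not bind, there is no shortage.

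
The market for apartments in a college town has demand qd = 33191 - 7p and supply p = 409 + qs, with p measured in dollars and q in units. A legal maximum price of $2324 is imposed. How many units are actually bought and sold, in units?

1915

Rearranging supply gives qs = p - 409. Without the control the market clears where 33191 - 7p = p - 409, i.e. p* = 4200 and q* = 3791.
Because the ceiling (2324) lies below the market-clearing price, it is binding.
At p = 2324: qd = 33191 - 7·2324 = 16923 and qs = 2324 - 409 = 1915.
The quantity actually transacted is the short side, supply: 1915.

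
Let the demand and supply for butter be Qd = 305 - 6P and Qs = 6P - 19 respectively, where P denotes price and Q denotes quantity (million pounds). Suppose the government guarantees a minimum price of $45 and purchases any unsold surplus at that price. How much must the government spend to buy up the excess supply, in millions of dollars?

Equilibrium: 305 - 6P = 6P - 19, so 324 = 12P and P* = 27, Q* = 143.
Because the floor (45) lies above the market-clearing price, it is binding.
At P = 45: Qd = 305 - 6·45 = 35 and Qs = 6·45 - 19 = 251.
Surplus = Qs - Qd = 216.
Government expenditure = surplus × support price = 216 × 45 = 9720.

9720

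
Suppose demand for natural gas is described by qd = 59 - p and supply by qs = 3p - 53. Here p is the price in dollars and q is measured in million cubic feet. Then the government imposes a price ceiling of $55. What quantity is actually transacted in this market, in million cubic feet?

31

In a free market, 59 - p = 3p - 53 gives the equilibrium p* = 28, q* = 31.
Since 55 is above p* = 28, the ceiling does not bind and the free-market outcome prevails.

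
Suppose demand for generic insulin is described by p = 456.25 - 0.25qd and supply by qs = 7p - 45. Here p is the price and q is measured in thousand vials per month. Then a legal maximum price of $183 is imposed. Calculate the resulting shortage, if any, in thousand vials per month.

Rearranging demand gives qd = 1825 - 4p. In a free market, 1825 - 4p = 7p - 45 gives the equilibrium p* = 170, q* = 1145.
Since 183 is above p* = 170, the ceiling does not bind and the free-market outcome prevails.
Since the control does not bind, there is no shortage.

0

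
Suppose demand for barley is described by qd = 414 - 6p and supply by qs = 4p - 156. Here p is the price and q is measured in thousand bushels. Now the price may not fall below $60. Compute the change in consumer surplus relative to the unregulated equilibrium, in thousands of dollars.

-189

Equilibrium: 414 - 6p = 4p - 156, so 570 = 10p and p* = 57, q* = 72.
Because the floor (60) lies above the market-clearing price, it is binding.
At p = 60: qd = 414 - 6·60 = 54 and qs = 4·60 - 156 = 84.
Consumer surplus without the control is ½ · (69 - 57) · 72 = 432.
With the floor, consumers buy 54 units at 60, so CS = ½ · (69 - 60) · 54 = 243.
Change in consumer surplus = 243 - 432 = -189.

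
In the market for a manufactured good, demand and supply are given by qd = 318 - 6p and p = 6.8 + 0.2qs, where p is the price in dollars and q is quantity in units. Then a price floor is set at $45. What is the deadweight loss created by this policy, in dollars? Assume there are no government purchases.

Rearranging supply gives qs = 5p - 34. Setting quantity demanded equal to quantity supplied, 318 - 6p = 5p - 34, gives p* = 32 and q* = 126.
Since 45 > 32, the floor is binding.
At p = 45: qd = 318 - 6·45 = 48 and qs = 5·45 - 34 = 191.
Quantity traded falls to 48. At q = 48 the demand price is (318 - 48)/6 = 45 and the supply price is (34 + 48)/5 = 16.4.
Deadweight loss = ½ · (45 - 16.4) · (126 - 48) = ½ · 28.6 · 78 = 1115.4.

1115.4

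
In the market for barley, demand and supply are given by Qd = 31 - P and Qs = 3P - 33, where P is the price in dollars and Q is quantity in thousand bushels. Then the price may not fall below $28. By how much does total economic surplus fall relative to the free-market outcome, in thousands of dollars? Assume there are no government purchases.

Setting quantity demanded equal to quantity supplied, 31 - P = 3P - 33, gives P* = 16 and Q* = 15.
Because the floor (28) lies above the market-clearing price, it is binding.
At P = 28: Qd = 31 - 28 = 3 and Qs = 3·28 - 33 = 51.
Quantity traded falls to 3. At Q = 3 the demand price is 31 - 3 = 28 and the supply price is (33 + 3)/3 = 12.
Deadweight loss = ½ · (28 - 12) · (15 - 3) = ½ · 16 · 12 = 96.

96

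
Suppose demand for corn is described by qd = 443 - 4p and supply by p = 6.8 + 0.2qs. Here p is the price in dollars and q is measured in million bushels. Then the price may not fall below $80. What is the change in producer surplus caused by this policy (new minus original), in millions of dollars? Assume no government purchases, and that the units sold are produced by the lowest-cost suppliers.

Rearranging supply gives qs = 5p - 34. Without the control the market clears where 443 - 4p = 5p - 34, i.e. p* = 53 and q* = 231.
Since 80 > 53, the floor is binding.
At p = 80: qd = 443 - 4·80 = 123 and qs = 5·80 - 34 = 366.
Producer surplus without the control is ½ · (53 - 6.8) · 231 = 5336.1.
With the floor, 123 units are sold at 80. The supply price at q = 123 is 31.4, so PS = ½ · [(80 - 6.8) + (80 - 31.4)] · 123 = 7490.7.
Change in producer surplus = 7490.7 - 5336.1 = 2154.6.

2154.6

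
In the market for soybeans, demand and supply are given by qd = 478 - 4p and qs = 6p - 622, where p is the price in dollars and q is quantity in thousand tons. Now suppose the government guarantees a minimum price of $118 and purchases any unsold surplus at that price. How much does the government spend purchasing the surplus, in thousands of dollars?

In a free market, 478 - 4p = 6p - 622 gives the equilibrium p* = 110, q* = 38.
The floor of 118 is above the equilibrium price 110, so it binds.
At p = 118: qd = 478 - 4·118 = 6 and qs = 6·118 - 622 = 86.
Surplus = qs - qd = 80.
Government expenditure = surplus × support price = 80 × 118 = 9440.

9440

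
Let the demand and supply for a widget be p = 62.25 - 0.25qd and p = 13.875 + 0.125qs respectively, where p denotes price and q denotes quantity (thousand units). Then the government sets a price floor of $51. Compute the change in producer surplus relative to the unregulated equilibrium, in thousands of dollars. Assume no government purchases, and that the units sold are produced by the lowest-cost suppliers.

504

Rearranging demand gives qd = 249 - 4p; rearranging supply gives qs = 8p - 111. In a free market, 249 - 4p = 8p - 111 gives the equilibrium p* = 30, q* = 129.
The floor of 51 is above the equilibrium price 30, so it binds.
At p = 51: qd = 249 - 4·51 = 45 and qs = 8·51 - 111 = 297.
Producer surplus without the control is ½ · (30 - 13.875) · 129 = 1040.0625.
With the floor, 45 units are sold at 51. The supply price at q = 45 is 19.5, so PS = ½ · [(51 - 13.875) + (51 - 19.5)] · 45 = 1544.0625.
Change in producer surplus = 1544.0625 - 1040.0625 = 504.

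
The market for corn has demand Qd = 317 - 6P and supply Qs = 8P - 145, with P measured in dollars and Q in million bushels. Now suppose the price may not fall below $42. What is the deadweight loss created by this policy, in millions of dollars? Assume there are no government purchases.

In a free market, 317 - 6P = 8P - 145 gives the equilibrium P* = 33, Q* = 119.
Since 42 > 33, the floor is binding.
At P = 42: Qd = 317 - 6·42 = 65 and Qs = 8·42 - 145 = 191.
Quantity traded falls to 65. At Q = 65 the demand price is (317 - 65)/6 = 42 and the supply price is (145 + 65)/8 = 26.25.
Deadweight loss = ½ · (42 - 26.25) · (119 - 65) = ½ · 15.75 · 54 = 425.25.

425.25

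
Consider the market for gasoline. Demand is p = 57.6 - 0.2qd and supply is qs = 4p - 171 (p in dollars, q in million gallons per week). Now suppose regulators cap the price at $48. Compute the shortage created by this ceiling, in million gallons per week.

27

Rearranging demand gives qd = 288 - 5p. Setting quantity demanded equal to quantity supplied, 288 - 5p = 4p - 171, gives p* = 51 and q* = 33.
Because the ceiling (48) lies below the market-clearing price, it is binding.
At p = 48: qd = 288 - 5·48 = 48 and qs = 4·48 - 171 = 21.
Shortage = qd - qs = 48 - 21 = 27.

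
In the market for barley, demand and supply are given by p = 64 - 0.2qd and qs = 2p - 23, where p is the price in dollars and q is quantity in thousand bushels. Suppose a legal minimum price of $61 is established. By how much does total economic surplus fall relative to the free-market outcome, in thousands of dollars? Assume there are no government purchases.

1260

Rearranging demand gives qd = 320 - 5p. Equilibrium: 320 - 5p = 2p - 23, so 343 = 7p and p* = 49, q* = 75.
Since 61 > 49, the floor is binding.
At p = 61: qd = 320 - 5·61 = 15 and qs = 2·61 - 23 = 99.
Quantity traded falls to 15. At q = 15 the demand price is (320 - 15)/5 = 61 and the supply price is (23 + 15)/2 = 19.
Deadweight loss = ½ · (61 - 19) · (75 - 15) = ½ · 42 · 60 = 1260.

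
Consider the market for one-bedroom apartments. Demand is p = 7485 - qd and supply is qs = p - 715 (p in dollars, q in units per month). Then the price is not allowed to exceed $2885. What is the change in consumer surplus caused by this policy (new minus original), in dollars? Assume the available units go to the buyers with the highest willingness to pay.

1898437.5

Rearranging demand gives qd = 7485 - p. Equilibrium: 7485 - p = p - 715, so 8200 = 2p and p* = 4100, q* = 3385.
Because the ceiling (2885) lies below the market-clearing price, it is binding.
At p = 2885: qd = 7485 - 2885 = 4600 and qs = 2885 - 715 = 2170.
Consumer surplus without the control is ½ · (7485 - 4100) · 3385 = 5729112.5.
With the ceiling, 2170 units are sold at 2885 (assume they go to the highest-value buyers). The demand price at q = 2170 is 5315, so CS = ½ · [(7485 - 2885) + (5315 - 2885)] · 2170 = 7627550.
Change in consumer surplus = 7627550 - 5729112.5 = 1898437.5.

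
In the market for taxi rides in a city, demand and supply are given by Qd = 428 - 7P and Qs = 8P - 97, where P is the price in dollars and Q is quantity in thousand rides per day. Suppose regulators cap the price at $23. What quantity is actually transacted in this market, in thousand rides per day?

87

In a free market, 428 - 7P = 8P - 97 gives the equilibrium P* = 35, Q* = 183.
Because the ceiling (23) lies below the market-clearing price, it is binding.
At P = 23: Qd = 428 - 7·23 = 267 and Qs = 8·23 - 97 = 87.
The quantity actually transacted is the short side, supply: 87.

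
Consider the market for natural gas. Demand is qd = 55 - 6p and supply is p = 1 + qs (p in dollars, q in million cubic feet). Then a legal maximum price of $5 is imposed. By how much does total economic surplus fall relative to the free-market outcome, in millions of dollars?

Rearranging supply gives qs = p - 1. Setting quantity demanded equal to quantity supplied, 55 - 6p = p - 1, gives p* = 8 and q* = 7.
Because the ceiling (5) lies below the market-clearing price, it is binding.
At p = 5: qd = 55 - 6·5 = 25 and qs = 5 - 1 = 4.
Quantity traded falls to 4. At q = 4 the demand price is (55 - 4)/6 = 8.5 and the supply price is 1 + 4 = 5.
Deadweight loss = ½ · (8.5 - 5) · (7 - 4) = ½ · 3.5 · 3 = 5.25.

5.25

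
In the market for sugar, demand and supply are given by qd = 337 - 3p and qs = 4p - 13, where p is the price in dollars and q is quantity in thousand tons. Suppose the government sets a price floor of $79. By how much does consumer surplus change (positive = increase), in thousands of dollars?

Equilibrium: 337 - 3p = 4p - 13, so 350 = 7p and p* = 50, q* = 187.
The floor of 79 is above the equilibrium price 50, so it binds.
At p = 79: qd = 337 - 3·79 = 100 and qs = 4·79 - 13 = 303.
Consumer surplus without the control is ½ · (337/3 - 50) · 187 = 34969/6.
With the floor, consumers buy 100 units at 79, so CS = ½ · (337/3 - 79) · 100 = 5000/3.
Change in consumer surplus = 5000/3 - 34969/6 = -4161.5.

-4161.5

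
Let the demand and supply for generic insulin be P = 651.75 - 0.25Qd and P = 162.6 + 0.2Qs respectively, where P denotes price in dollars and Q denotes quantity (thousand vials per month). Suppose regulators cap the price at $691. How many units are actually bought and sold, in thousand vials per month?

Rearranging demand gives Qd = 2607 - 4P; rearranging supply gives Qs = 5P - 813. Without the control the market clears where 2607 - 4P = 5P - 813, i.e. P* = 380 and Q* = 1087.
The ceiling of 691 is above the equilibrium price 380, so it is not binding; the market clears at P* = 380, Q* = 1087.

1087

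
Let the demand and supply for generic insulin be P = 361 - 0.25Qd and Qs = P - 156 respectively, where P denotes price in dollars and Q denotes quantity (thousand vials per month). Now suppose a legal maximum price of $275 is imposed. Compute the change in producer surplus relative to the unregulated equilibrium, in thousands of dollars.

Rearranging demand gives Qd = 1444 - 4P. Without the control the market clears where 1444 - 4P = P - 156, i.e. P* = 320 and Q* = 164.
Because the ceiling (275) lies below the market-clearing price, it is binding.
At P = 275: Qd = 1444 - 4·275 = 344 and Qs = 275 - 156 = 119.
Producer surplus without the control is ½ · (320 - 156) · 164 = 13448.
With the ceiling, producers sell 119 units at 275, so PS = ½ · (275 - 156) · 119 = 7080.5.
Change in producer surplus = 7080.5 - 13448 = -6367.5.

-6367.5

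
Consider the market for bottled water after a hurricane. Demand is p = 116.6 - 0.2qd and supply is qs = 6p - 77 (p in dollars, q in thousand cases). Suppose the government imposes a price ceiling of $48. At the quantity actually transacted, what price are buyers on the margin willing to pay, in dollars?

Rearranging demand gives qd = 583 - 5p. Setting quantity demanded equal to quantity supplied, 583 - 5p = 6p - 77, gives p* = 60 and q* = 283.
Because the ceiling (48) lies below the market-clearing price, it is binding.
At p = 48: qd = 583 - 5·48 = 343 and qs = 6·48 - 77 = 211.
Only 211 units reach the market. On the demand curve, the marginal buyer's willingness to pay at q = 211 is (583 - 211)/5 = 74.4.

74.4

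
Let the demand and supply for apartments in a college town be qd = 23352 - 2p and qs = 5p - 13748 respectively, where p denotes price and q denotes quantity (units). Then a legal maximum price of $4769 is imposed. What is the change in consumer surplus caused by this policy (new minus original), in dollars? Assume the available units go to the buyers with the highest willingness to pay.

In a free market, 23352 - 2p = 5p - 13748 gives the equilibrium p* = 5300, q* = 12752.
The ceiling of 4769 is below the equilibrium price 5300, so it binds.
At p = 4769: qd = 23352 - 2·4769 = 13814 and qs = 5·4769 - 13748 = 10097.
Consumer surplus without the control is ½ · (11676 - 5300) · 12752 = 40653376.
With the ceiling, 10097 units are sold at 4769 (assume they go to the highest-value buyers). The demand price at q = 10097 is 6627.5, so CS = ½ · [(11676 - 4769) + (6627.5 - 4769)] · 10097 = 44252626.75.
Change in consumer surplus = 44252626.75 - 40653376 = 3599250.75.

3599250.75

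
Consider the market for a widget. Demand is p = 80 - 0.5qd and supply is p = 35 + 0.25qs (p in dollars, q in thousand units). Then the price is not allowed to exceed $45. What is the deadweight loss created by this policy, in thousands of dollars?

150

Rearranging demand gives qd = 160 - 2p; rearranging supply gives qs = 4p - 140. Setting quantity demanded equal to quantity supplied, 160 - 2p = 4p - 140, gives p* = 50 and q* = 60.
The ceiling of 45 is below the equilibrium price 50, so it binds.
At p = 45: qd = 160 - 2·45 = 70 and qs = 4·45 - 140 = 40.
Quantity traded falls to 40. At q = 40 the demand price is (160 - 40)/2 = 60 and the supply price is (140 + 40)/4 = 45.
Deadweight loss = ½ · (60 - 45) · (60 - 40) = ½ · 15 · 20 = 150.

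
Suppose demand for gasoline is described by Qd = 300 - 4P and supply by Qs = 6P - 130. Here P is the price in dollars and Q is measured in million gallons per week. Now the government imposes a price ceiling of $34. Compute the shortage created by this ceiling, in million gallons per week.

90

Without the control the market clears where 300 - 4P = 6P - 130, i.e. P* = 43 and Q* = 128.
Since 34 < 43, the ceiling is binding.
At P = 34: Qd = 300 - 4·34 = 164 and Qs = 6·34 - 130 = 74.
Shortage = Qd - Qs = 164 - 74 = 90.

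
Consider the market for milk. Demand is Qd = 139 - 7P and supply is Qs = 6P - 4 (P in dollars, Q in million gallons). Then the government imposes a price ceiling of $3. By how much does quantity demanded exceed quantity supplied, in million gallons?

In a free market, 139 - 7P = 6P - 4 gives the equilibrium P* = 11, Q* = 62.
Since 3 < 11, the ceiling is binding.
At P = 3: Qd = 139 - 7·3 = 118 and Qs = 6·3 - 4 = 14.
Shortage = Qd - Qs = 118 - 14 = 104.

104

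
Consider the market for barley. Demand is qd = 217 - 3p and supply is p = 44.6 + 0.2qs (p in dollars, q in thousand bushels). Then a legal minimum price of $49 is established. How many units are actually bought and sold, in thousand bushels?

52

Rearranging supply gives qs = 5p - 223. In a free market, 217 - 3p = 5p - 223 gives the equilibrium p* = 55, q* = 52.
The floor of 49 is below the equilibrium price 55, so it is not binding; the market clears at p* = 55, q* = 52.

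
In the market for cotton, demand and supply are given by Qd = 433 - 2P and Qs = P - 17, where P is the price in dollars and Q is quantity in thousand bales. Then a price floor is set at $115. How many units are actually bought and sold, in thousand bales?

Equilibrium: 433 - 2P = P - 17, so 450 = 3P and P* = 150, Q* = 133.
The floor of 115 is below the equilibrium price 150, so it is not binding; the market clears at P* = 150, Q* = 133.

133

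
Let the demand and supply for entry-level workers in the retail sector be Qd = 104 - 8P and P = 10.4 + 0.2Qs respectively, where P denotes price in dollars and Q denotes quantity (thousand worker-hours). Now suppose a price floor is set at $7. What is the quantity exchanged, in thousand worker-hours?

8

Rearranging supply gives Qs = 5P - 52. Without the control the market clears where 104 - 8P = 5P - 52, i.e. P* = 12 and Q* = 8.
The floor of 7 is below the equilibrium price 12, so it is not binding; the market clears at P* = 12, Q* = 8.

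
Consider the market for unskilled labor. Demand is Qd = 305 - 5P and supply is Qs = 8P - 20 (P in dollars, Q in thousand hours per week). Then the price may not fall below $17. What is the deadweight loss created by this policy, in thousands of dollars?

0

Setting quantity demanded equal to quantity supplied, 305 - 5P = 8P - 20, gives P* = 25 and Q* = 180.
Since 17 is below P* = 25, the floor does not bind and the free-market outcome prevails.
Since the control does not bind, no trades are prevented and deadweight loss is zero.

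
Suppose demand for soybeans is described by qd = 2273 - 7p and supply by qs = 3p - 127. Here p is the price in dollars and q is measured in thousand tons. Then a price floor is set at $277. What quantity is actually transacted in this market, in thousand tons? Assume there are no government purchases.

Setting quantity demanded equal to quantity supplied, 2273 - 7p = 3p - 127, gives p* = 240 and q* = 593.
The floor of 277 is above the equilibrium price 240, so it binds.
At p = 277: qd = 2273 - 7·277 = 334 and qs = 3·277 - 127 = 704.
The quantity actually transacted is the short side, demand: 334.

334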